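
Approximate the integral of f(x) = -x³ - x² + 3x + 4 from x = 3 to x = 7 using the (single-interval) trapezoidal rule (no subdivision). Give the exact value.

-780

T = (b−a)/2 · [f(3) + f(7)] = 2·[(-23) + (-367)] = -780.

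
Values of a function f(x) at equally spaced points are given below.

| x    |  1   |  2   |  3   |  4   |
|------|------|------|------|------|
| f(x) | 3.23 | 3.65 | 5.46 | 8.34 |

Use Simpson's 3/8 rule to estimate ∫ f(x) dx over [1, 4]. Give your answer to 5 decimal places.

14.58750

h = 1, n = 3.
(3h/8)·[y₀ + 3y₁ + 3y₂ + y₃] = 0.375·(38.90) = 14.58750.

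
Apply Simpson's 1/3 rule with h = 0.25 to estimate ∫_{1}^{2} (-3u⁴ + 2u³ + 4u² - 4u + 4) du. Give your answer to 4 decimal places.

h = (2 − 1)/4 = 0.25.
Nodes u₀,…,u₄ = 1, 1.25, 1.5, 1.75, 2.
f(u) = -3u⁴ + 2u³ + 4u² - 4u + 4: f₀=3, f₁=1.83203125, f₂=-1.4375, f₃=-8.16796875, f₄=-20.
(h/3)·[f₀ + 4f₁ + 2f₂ + 4f₃ + f₄] = 0.083333·(-45.21875) = -3.7682.

-3.7682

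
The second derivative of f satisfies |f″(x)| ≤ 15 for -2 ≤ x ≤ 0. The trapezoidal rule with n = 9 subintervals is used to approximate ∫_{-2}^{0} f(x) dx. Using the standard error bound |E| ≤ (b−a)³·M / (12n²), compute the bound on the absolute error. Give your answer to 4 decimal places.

|E| ≤ (2)³·15 / (12·9²) = 120/972 = 0.1235.

0.1235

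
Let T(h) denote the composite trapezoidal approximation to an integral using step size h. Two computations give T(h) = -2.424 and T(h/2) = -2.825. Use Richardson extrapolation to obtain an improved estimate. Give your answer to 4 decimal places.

R = (4·T(h/2) − T(h)) / 3 = (4·(-2.825) − (-2.424))/3 = (-8.876)/3 = -2.9587.

-2.9587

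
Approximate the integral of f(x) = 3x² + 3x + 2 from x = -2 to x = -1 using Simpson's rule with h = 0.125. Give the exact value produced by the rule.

4.5

h = (-1 − (-2))/8 = 0.125.
Nodes x₀,…,x₈ = -2, -1.875, -1.75, -1.625, -1.5, -1.375, -1.25, -1.125, -1.
f(x) = 3x² + 3x + 2: f₀=8, f₁=6.921875, f₂=5.9375, f₃=5.046875, f₄=4.25, f₅=3.546875, f₆=2.9375, f₇=2.421875, f₈=2.
(h/3)·[f₀ + 4f₁ + 2f₂ + 4f₃ + 2f₄ + 4f₅ + 2f₆ + 4f₇ + f₈] = 0.041667·(108) = 4.5.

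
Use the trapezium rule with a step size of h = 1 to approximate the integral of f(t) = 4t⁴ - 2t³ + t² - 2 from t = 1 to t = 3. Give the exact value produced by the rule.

189

h = (3 − 1)/2 = 1.
Nodes t₀,…,t₂ = 1, 2, 3.
f(t) = 4t⁴ - 2t³ + t² - 2: f₀=1, f₁=50, f₂=277.
(h/2)·[f₀ + 2f₁ + f₂] = 0.5·(378) = 189.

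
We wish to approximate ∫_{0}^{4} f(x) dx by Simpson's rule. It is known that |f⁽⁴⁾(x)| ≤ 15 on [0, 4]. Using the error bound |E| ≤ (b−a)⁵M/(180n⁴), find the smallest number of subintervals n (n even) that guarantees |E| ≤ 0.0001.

32

Need 15360/(180n⁴) ≤ 0.0001.
n⁴ ≥ 15360/(180·0.0001) = 853333 ⇒ n ≥ 30.3934, so the smallest even n is 32. (n must be even for Simpson's rule.)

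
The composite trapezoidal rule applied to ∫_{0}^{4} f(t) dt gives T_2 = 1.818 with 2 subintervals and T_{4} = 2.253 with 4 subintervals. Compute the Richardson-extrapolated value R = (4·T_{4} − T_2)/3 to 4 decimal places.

R = (4·T_{4} − T_2) / 3 = (4·2.253 − 1.818)/3 = (7.194)/3 = 2.3980.

2.3980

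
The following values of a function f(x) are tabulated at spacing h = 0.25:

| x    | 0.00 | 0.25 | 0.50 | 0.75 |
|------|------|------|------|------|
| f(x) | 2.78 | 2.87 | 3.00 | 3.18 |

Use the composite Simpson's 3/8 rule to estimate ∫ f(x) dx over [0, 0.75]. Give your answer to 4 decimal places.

h = 0.25, n = 3.
(3h/8)·[y₀ + 3y₁ + 3y₂ + y₃] = 0.09375·(23.57) = 2.2097.

2.2097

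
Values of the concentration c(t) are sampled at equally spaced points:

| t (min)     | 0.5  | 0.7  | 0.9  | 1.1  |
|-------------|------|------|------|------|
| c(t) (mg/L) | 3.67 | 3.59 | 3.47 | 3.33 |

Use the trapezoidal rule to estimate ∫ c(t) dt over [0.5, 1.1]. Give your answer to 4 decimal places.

2.1120

h = 0.2, n = 3.
(h/2)·[y₀ + 2y₁ + 2y₂ + y₃] = 0.1·(21.12) = 2.1120.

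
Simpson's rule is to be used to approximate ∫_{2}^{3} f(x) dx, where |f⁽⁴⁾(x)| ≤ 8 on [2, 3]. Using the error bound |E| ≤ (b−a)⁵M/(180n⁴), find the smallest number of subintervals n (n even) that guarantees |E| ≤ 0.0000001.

26

Need 8/(180n⁴) ≤ 0.0000001.
n⁴ ≥ 8/(180·0.0000001) = 444444 ⇒ n ≥ 25.8199, so the smallest even n is 26. (n must be even for Simpson's rule.)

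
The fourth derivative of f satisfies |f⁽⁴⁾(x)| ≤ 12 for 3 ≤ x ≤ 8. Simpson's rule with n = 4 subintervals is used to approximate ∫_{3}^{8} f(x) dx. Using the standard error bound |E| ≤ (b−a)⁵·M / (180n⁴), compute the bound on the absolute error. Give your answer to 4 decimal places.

0.8138

|E| ≤ (5)⁵·12 / (180·4⁴) = 37500/46080 = 0.8138.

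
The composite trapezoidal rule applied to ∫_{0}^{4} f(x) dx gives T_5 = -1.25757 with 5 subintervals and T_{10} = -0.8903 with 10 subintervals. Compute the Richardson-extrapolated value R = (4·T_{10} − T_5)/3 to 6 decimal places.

R = (4·T_{10} − T_5) / 3 = (4·(-0.8903) − (-1.25757))/3 = (-2.30363)/3 = -0.767877.

-0.767877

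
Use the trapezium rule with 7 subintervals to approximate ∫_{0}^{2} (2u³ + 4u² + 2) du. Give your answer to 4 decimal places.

22.9388

h = (2 − 0)/7 = 0.285714.
Nodes u₀,…,u₇ = 0, 0.285714, 0.571429, 0.857143, 1.142857, 1.428571, 1.714286, 2.
f(u) = 2u³ + 4u² + 2: f₀=2, f₁=2.373178, f₂=3.679300, f₃=6.198251, f₄=10.209913, f₅=15.994169, f₆=23.830904, f₇=34.
(h/2)·[f₀ + 2f₁ + 2f₂ + 2f₃ + 2f₄ + 2f₅ + 2f₆ + f₇] = 0.142857·(160.571429) = 22.9388.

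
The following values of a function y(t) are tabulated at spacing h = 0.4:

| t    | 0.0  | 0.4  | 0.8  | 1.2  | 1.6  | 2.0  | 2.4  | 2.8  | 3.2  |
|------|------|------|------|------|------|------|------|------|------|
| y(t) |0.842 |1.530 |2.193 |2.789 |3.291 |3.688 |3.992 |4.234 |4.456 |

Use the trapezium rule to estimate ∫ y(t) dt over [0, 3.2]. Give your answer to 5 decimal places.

h = 0.4, n = 8.
(h/2)·[y₀ + 2y₁ + 2y₂ + 2y₃ + 2y₄ + 2y₅ + 2y₆ + 2y₇ + y₈] = 0.2·(48.732) = 9.74640.

9.74640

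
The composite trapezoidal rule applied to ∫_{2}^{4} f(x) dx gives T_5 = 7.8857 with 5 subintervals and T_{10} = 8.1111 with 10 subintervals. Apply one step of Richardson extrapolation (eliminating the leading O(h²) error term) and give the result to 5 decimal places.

8.18623

R = (4·T_{10} − T_5) / 3 = (4·8.1111 − 7.8857)/3 = (24.5587)/3 = 8.18623.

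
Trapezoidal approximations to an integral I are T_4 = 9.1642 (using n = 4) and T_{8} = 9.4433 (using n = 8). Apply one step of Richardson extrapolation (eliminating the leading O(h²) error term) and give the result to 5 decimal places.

9.53633

R = (4·T_{8} − T_4) / 3 = (4·9.4433 − 9.1642)/3 = (28.6090)/3 = 9.53633.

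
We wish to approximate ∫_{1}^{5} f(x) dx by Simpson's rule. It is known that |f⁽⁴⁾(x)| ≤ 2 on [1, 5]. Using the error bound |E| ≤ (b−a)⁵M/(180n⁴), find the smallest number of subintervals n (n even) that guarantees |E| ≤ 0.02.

6

Need 2048/(180n⁴) ≤ 0.02.
n⁴ ≥ 2048/(180·0.02) = 568.889 ⇒ n ≥ 4.8838, so the smallest even n is 6. (n must be even for Simpson's rule.)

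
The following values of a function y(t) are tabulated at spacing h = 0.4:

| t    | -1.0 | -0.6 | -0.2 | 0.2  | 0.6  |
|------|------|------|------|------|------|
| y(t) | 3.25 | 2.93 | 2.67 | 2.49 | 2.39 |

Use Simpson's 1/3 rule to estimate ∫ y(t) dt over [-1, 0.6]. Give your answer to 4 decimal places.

4.3547

h = 0.4, n = 4.
(h/3)·[y₀ + 4y₁ + 2y₂ + 4y₃ + y₄] = 0.133333·(32.66) = 4.3547.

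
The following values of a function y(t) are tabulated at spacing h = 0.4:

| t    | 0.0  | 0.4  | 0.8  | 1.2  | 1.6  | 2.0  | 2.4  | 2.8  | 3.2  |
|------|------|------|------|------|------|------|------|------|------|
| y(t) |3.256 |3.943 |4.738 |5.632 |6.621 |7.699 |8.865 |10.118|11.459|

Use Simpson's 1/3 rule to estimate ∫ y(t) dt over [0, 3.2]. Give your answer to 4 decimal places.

21.9641

h = 0.4, n = 8.
(h/3)·[y₀ + 4y₁ + 2y₂ + 4y₃ + 2y₄ + 4y₅ + 2y₆ + 4y₇ + y₈] = 0.133333·(164.731) = 21.9641.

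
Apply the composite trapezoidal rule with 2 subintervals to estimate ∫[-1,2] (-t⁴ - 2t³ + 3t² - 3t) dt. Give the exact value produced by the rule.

h = (2 − (-1))/2 = 1.5.
Nodes t₀,…,t₂ = -1, 0.5, 2.
f(t) = -t⁴ - 2t³ + 3t² - 3t: f₀=7, f₁=-1.0625, f₂=-26.
(h/2)·[f₀ + 2f₁ + f₂] = 0.75·(-21.125) = -15.84375.

-15.84375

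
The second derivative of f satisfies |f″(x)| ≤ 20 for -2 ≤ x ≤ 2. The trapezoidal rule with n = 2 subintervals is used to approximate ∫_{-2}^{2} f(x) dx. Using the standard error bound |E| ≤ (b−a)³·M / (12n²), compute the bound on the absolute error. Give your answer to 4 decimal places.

26.6667

|E| ≤ (4)³·20 / (12·2²) = 1280/48 = 26.6667.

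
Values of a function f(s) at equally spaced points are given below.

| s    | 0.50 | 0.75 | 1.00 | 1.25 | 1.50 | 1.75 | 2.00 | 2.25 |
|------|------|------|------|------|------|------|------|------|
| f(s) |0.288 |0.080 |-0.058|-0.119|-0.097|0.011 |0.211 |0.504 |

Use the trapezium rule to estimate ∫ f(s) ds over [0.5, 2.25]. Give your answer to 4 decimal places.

h = 0.25, n = 7.
(h/2)·[y₀ + 2y₁ + 2y₂ + 2y₃ + 2y₄ + 2y₅ + 2y₆ + y₇] = 0.125·(0.848) = 0.1060.

0.1060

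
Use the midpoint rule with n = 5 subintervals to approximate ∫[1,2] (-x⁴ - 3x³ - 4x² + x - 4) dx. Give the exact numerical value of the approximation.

h = (2 − 1)/5 = 0.2.
Midpoints m₁,…,m₅ = 1.1, 1.3, 1.5, 1.7, 1.9.
f(m₁)=-13.1971, f(m₂)=-18.9071, f(m₃)=-26.6875, f(m₄)=-36.9511, f(m₅)=-50.1491.
h·[f(m₁) + f(m₂) + f(m₃) + f(m₄) + f(m₅)] = 0.2·(-145.8919) = -29.17838.

-29.17838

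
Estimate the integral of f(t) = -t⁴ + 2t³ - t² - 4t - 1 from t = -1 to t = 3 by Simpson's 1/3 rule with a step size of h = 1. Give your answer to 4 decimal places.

h = (3 − (-1))/4 = 1.
Nodes t₀,…,t₄ = -1, 0, 1, 2, 3.
f(t) = -t⁴ + 2t³ - t² - 4t - 1: f₀=-1, f₁=-1, f₂=-5, f₃=-13, f₄=-49.
(h/3)·[f₀ + 4f₁ + 2f₂ + 4f₃ + f₄] = 0.333333·(-116) = -38.6667.

-38.6667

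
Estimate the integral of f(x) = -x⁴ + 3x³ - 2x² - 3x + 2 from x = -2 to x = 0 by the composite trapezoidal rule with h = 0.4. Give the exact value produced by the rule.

-14.74496

h = (0 − (-2))/5 = 0.4.
Nodes x₀,…,x₅ = -2, -1.6, -1.2, -0.8, -0.4, 0.
f(x) = -x⁴ + 3x³ - 2x² - 3x + 2: f₀=-40, f₁=-17.1616, f₂=-4.5376, f₃=1.1744, f₄=2.6624, f₅=2.
(h/2)·[f₀ + 2f₁ + 2f₂ + 2f₃ + 2f₄ + f₅] = 0.2·(-73.7248) = -14.74496.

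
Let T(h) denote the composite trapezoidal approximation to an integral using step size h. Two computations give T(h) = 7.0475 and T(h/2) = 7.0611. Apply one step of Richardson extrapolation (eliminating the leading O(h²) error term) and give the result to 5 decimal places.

7.06563

R = (4·T(h/2) − T(h)) / 3 = (4·7.0611 − 7.0475)/3 = (21.1969)/3 = 7.06563.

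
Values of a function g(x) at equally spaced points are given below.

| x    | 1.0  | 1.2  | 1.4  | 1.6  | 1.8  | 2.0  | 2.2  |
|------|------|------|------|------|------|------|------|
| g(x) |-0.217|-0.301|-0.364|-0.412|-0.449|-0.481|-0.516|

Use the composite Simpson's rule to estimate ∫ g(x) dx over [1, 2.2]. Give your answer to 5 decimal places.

-0.47567

h = 0.2, n = 6.
(h/3)·[y₀ + 4y₁ + 2y₂ + 4y₃ + 2y₄ + 4y₅ + y₆] = 0.066667·(-7.135) = -0.47567.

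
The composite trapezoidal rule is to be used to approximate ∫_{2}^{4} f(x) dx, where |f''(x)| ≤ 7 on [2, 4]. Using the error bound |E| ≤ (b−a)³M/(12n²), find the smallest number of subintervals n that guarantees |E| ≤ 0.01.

Need 56/(12n²) ≤ 0.01.
n² ≥ 56/(12·0.01) = 466.667 ⇒ n ≥ 21.6025, so the smallest n is 22.

22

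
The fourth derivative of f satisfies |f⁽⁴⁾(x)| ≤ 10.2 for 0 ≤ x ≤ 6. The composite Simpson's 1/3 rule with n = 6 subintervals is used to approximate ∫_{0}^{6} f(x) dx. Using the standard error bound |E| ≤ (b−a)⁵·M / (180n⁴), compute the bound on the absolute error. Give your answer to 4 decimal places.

|E| ≤ (6)⁵·10.2 / (180·6⁴) = 79315.2/233280 = 0.3400.

0.3400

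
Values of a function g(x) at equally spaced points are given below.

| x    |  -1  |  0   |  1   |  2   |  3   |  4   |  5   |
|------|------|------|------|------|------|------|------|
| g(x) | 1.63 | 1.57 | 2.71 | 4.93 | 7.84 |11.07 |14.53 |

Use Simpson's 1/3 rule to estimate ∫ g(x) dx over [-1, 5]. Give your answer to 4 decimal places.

35.8467

h = 1, n = 6.
(h/3)·[y₀ + 4y₁ + 2y₂ + 4y₃ + 2y₄ + 4y₅ + y₆] = 0.333333·(107.54) = 35.8467.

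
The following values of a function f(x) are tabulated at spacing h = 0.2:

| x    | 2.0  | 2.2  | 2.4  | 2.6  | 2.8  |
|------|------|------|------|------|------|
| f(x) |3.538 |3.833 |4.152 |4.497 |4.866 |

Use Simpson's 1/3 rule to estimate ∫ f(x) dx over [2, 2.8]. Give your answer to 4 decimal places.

h = 0.2, n = 4.
(h/3)·[y₀ + 4y₁ + 2y₂ + 4y₃ + y₄] = 0.066667·(50.028) = 3.3352.

3.3352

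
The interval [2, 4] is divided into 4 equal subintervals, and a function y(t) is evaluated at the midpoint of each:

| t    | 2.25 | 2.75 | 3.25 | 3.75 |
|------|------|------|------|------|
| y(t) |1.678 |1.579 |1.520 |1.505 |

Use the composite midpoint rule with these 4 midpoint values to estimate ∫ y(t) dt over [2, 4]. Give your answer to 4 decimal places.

h = 0.5, n = 4.
h·[y(m₁) + y(m₂) + y(m₃) + y(m₄)] = 0.5·(6.282) = 3.1410.

3.1410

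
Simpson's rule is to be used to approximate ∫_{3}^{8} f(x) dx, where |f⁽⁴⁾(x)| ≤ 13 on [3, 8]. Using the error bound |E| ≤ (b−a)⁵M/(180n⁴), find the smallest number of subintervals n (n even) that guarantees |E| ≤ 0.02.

Need 40625/(180n⁴) ≤ 0.02.
n⁴ ≥ 40625/(180·0.02) = 11284.7 ⇒ n ≥ 10.3068, so the smallest even n is 12. (n must be even for Simpson's rule.)

12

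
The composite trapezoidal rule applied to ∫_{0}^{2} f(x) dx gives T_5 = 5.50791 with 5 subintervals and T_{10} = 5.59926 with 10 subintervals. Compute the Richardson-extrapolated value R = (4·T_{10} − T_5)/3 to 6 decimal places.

R = (4·T_{10} − T_5) / 3 = (4·5.59926 − 5.50791)/3 = (16.88913)/3 = 5.629710.

5.629710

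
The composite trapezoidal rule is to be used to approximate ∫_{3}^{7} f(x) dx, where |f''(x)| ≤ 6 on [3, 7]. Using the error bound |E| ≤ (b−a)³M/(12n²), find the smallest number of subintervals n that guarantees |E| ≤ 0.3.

11

Need 384/(12n²) ≤ 0.3.
n² ≥ 384/(12·0.3) = 106.667 ⇒ n ≥ 10.3280, so the smallest n is 11.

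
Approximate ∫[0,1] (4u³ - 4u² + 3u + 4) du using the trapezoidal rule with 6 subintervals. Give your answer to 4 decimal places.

h = (1 − 0)/6 = 0.166667.
Nodes u₀,…,u₆ = 0, 0.166667, 0.333333, 0.5, 0.666667, 0.833333, 1.
f(u) = 4u³ - 4u² + 3u + 4: f₀=4, f₁=4.407407, f₂=4.703704, f₃=5, f₄=5.407407, f₅=6.037037, f₆=7.
(h/2)·[f₀ + 2f₁ + 2f₂ + 2f₃ + 2f₄ + 2f₅ + f₆] = 0.083333·(62.111111) = 5.1759.

5.1759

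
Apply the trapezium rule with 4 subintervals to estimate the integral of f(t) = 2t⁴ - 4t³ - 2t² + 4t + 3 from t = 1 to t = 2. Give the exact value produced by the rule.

1.81640625

h = (2 − 1)/4 = 0.25.
Nodes t₀,…,t₄ = 1, 1.25, 1.5, 1.75, 2.
f(t) = 2t⁴ - 4t³ - 2t² + 4t + 3: f₀=3, f₁=1.9453125, f₂=1.125, f₃=1.1953125, f₄=3.
(h/2)·[f₀ + 2f₁ + 2f₂ + 2f₃ + f₄] = 0.125·(14.53125) = 1.81640625.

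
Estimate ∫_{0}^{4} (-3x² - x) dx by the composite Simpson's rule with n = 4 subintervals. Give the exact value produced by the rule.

-72

h = (4 − 0)/4 = 1.
Nodes x₀,…,x₄ = 0, 1, 2, 3, 4.
f(x) = -3x² - x: f₀=0, f₁=-4, f₂=-14, f₃=-30, f₄=-52.
(h/3)·[f₀ + 4f₁ + 2f₂ + 4f₃ + f₄] = 0.333333·(-216) = -72.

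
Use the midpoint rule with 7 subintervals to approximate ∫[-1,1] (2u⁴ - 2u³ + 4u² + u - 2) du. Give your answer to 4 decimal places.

-0.6414

h = (1 − (-1))/7 = 0.285714.
Midpoints m₁,…,m₇ = -0.857143, -0.571429, -0.285714, 0, 0.285714, 0.571429, 0.857143.
f(m₁)=2.420658, f(m₂)=-0.678884, f(m₃)=-1.899209, f(m₄)=-2, f(m₅)=-1.421075, f(m₆)=-0.282382, f(m₇)=1.615993.
h·[f(m₁) + f(m₂) + f(m₃) + f(m₄) + f(m₅) + f(m₆) + f(m₇)] = 0.285714·(-2.244898) = -0.6414.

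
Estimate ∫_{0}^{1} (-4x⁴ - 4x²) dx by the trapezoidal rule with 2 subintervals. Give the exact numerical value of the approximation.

-2.625

h = (1 − 0)/2 = 0.5.
Nodes x₀,…,x₂ = 0, 0.5, 1.
f(x) = -4x⁴ - 4x²: f₀=0, f₁=-1.25, f₂=-8.
(h/2)·[f₀ + 2f₁ + f₂] = 0.25·(-10.5) = -2.625.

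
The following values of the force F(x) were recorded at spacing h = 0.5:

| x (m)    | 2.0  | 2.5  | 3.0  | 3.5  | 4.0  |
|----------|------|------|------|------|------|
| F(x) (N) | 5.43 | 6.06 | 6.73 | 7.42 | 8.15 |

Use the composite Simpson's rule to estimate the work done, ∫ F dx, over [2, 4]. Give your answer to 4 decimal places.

h = 0.5, n = 4.
(h/3)·[y₀ + 4y₁ + 2y₂ + 4y₃ + y₄] = 0.166667·(80.96) = 13.4933.

13.4933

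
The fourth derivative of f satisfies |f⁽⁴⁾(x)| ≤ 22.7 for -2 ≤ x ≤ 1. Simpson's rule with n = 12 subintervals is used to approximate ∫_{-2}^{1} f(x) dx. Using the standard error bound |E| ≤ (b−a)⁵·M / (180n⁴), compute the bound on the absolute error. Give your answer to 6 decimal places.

|E| ≤ (3)⁵·22.7 / (180·12⁴) = 5516.1/3732480 = 0.001478.

0.001478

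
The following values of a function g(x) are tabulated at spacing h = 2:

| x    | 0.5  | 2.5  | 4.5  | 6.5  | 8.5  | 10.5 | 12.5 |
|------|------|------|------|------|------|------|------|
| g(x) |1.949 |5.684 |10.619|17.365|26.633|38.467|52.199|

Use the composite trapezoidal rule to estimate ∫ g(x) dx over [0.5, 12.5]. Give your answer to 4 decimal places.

h = 2, n = 6.
(h/2)·[y₀ + 2y₁ + 2y₂ + 2y₃ + 2y₄ + 2y₅ + y₆] = 1·(251.684) = 251.6840.

251.6840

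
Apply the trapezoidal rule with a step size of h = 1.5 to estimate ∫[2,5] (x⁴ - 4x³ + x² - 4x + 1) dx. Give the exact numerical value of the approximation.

h = (5 − 2)/2 = 1.5.
Nodes x₀,…,x₂ = 2, 3.5, 5.
f(x) = x⁴ - 4x³ + x² - 4x + 1: f₀=-19, f₁=-22.1875, f₂=131.
(h/2)·[f₀ + 2f₁ + f₂] = 0.75·(67.625) = 50.71875.

50.71875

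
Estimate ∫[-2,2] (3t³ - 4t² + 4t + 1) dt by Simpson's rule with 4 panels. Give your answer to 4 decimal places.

-17.3333

h = (2 − (-2))/4 = 1.
Nodes t₀,…,t₄ = -2, -1, 0, 1, 2.
f(t) = 3t³ - 4t² + 4t + 1: f₀=-47, f₁=-10, f₂=1, f₃=4, f₄=17.
(h/3)·[f₀ + 4f₁ + 2f₂ + 4f₃ + f₄] = 0.333333·(-52) = -17.3333.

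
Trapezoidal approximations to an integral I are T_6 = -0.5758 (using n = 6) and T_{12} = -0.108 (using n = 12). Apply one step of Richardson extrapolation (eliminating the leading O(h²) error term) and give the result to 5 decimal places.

R = (4·T_{12} − T_6) / 3 = (4·(-0.108) − (-0.5758))/3 = (0.1438)/3 = 0.04793.

0.04793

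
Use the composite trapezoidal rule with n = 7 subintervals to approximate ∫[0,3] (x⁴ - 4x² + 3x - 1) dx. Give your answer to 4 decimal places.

h = (3 − 0)/7 = 0.428571.
Nodes x₀,…,x₇ = 0, 0.428571, 0.857143, 1.285714, 1.714286, 2.142857, 2.571429, 3.
f(x) = x⁴ - 4x² + 3x - 1: f₀=-1, f₁=-0.415244, f₂=-0.827572, f₃=-1.022491, f₄=1.024157, f₅=8.146189, f₆=23.987089, f₇=53.
(h/2)·[f₀ + 2f₁ + 2f₂ + 2f₃ + 2f₄ + 2f₅ + 2f₆ + f₇] = 0.214286·(113.784257) = 24.3823.

24.3823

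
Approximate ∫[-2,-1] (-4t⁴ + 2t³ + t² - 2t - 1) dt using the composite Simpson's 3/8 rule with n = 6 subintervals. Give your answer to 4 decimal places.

h = (-1 − (-2))/6 = 0.166667.
Nodes t₀,…,t₆ = -2, -1.833333, -1.666667, -1.5, -1.333333, -1.166667, -1.
f(t) = -4t⁴ + 2t³ + t² - 2t - 1: f₀=-73, f₁=-51.484568, f₂=-35.012346, f₃=-22.75, f₄=-13.938272, f₅=-7.891975, f₆=-4.
(3h/8)·[f₀ + 3f₁ + 3f₂ + 2f₃ + 3f₄ + 3f₅ + f₆] = 0.0625·(-447.481481) = -27.9676.

-27.9676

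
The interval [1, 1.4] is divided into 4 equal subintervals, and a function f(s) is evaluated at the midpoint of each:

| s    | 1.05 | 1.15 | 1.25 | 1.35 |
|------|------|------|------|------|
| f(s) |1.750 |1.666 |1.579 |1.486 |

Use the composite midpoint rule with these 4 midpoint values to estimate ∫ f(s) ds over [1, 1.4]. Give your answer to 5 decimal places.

h = 0.1, n = 4.
h·[y(m₁) + y(m₂) + y(m₃) + y(m₄)] = 0.1·(6.481) = 0.64810.

0.64810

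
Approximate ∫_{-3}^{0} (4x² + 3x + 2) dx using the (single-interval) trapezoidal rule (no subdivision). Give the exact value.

T = (b−a)/2 · [f(-3) + f(0)] = 1.5·[29 + 2] = 46.5.

46.5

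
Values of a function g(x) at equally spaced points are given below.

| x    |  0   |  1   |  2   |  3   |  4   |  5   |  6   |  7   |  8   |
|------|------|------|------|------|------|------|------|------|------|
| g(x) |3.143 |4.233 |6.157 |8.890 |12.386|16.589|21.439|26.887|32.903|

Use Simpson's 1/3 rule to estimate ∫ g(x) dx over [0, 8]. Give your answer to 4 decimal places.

114.1353

h = 1, n = 8.
(h/3)·[y₀ + 4y₁ + 2y₂ + 4y₃ + 2y₄ + 4y₅ + 2y₆ + 4y₇ + y₈] = 0.333333·(342.406) = 114.1353.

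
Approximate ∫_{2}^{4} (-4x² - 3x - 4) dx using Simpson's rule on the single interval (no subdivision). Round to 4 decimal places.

-100.6667

S = (b−a)/6 · [f(2) + 4f(3) + f(4)] = 0.333333·[(-26) + 4·(-49) + (-80)] = -100.6667.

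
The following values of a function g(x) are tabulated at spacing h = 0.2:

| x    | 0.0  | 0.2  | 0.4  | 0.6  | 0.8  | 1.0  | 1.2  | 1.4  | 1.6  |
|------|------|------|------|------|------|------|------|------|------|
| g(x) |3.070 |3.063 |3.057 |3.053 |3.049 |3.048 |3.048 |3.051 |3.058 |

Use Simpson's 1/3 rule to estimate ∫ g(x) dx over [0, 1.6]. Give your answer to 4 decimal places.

h = 0.2, n = 8.
(h/3)·[y₀ + 4y₁ + 2y₂ + 4y₃ + 2y₄ + 4y₅ + 2y₆ + 4y₇ + y₈] = 0.066667·(73.296) = 4.8864.

4.8864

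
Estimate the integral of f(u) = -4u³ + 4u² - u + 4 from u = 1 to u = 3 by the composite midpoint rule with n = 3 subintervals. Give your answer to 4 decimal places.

-39.8519

h = (3 − 1)/3 = 0.666667.
Midpoints m₁,…,m₃ = 1.333333, 2, 2.666667.
f(m₁)=0.296296, f(m₂)=-14, f(m₃)=-46.074074.
h·[f(m₁) + f(m₂) + f(m₃)] = 0.666667·(-59.777778) = -39.8519.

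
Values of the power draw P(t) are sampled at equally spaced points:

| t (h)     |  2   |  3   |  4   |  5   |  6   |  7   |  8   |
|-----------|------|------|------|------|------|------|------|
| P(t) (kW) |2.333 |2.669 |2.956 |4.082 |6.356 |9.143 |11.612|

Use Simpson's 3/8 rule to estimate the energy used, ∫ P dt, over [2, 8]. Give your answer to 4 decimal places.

32.0554

h = 1, n = 6.
(3h/8)·[y₀ + 3y₁ + 3y₂ + 2y₃ + 3y₄ + 3y₅ + y₆] = 0.375·(85.481) = 32.0554.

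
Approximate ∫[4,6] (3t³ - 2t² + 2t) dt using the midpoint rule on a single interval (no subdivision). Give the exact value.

670

M = (b−a)·f(5) = 2·(335) = 670.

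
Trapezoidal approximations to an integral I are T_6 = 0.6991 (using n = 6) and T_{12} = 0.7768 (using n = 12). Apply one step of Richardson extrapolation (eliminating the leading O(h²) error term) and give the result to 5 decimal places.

0.80270

R = (4·T_{12} − T_6) / 3 = (4·0.7768 − 0.6991)/3 = (2.4081)/3 = 0.80270.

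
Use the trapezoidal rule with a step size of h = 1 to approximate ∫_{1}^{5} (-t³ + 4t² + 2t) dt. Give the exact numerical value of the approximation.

30

h = (5 − 1)/4 = 1.
Nodes t₀,…,t₄ = 1, 2, 3, 4, 5.
f(t) = -t³ + 4t² + 2t: f₀=5, f₁=12, f₂=15, f₃=8, f₄=-15.
(h/2)·[f₀ + 2f₁ + 2f₂ + 2f₃ + f₄] = 0.5·(60) = 30.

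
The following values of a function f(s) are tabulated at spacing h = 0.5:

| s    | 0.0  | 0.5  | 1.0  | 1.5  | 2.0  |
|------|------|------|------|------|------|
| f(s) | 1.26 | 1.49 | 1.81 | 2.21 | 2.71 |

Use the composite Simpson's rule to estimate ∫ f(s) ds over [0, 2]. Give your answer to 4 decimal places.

h = 0.5, n = 4.
(h/3)·[y₀ + 4y₁ + 2y₂ + 4y₃ + y₄] = 0.166667·(22.39) = 3.7317.

3.7317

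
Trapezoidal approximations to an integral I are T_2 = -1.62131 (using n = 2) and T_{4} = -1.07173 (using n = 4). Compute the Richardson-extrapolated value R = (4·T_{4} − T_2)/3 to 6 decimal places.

R = (4·T_{4} − T_2) / 3 = (4·(-1.07173) − (-1.62131))/3 = (-2.66561)/3 = -0.888537.

-0.888537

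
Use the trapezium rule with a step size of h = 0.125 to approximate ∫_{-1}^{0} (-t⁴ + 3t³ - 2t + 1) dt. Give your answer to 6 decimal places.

1.033081

h = (0 − (-1))/8 = 0.125.
Nodes t₀,…,t₈ = -1, -0.875, -0.75, -0.625, -0.5, -0.375, -0.25, -0.125, 0.
f(t) = -t⁴ + 3t³ - 2t + 1: f₀=-1, f₁=0.154052734375, f₂=0.91796875, f₃=1.364990234375, f₄=1.5625, f₅=1.572021484375, f₆=1.44921875, f₇=1.243896484375, f₈=1.
(h/2)·[f₀ + 2f₁ + 2f₂ + 2f₃ + 2f₄ + 2f₅ + 2f₆ + 2f₇ + f₈] = 0.0625·(16.529296875) = 1.033081.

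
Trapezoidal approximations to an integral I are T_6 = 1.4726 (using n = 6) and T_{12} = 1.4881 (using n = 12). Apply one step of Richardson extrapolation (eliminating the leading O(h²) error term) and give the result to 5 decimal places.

1.49327

R = (4·T_{12} − T_6) / 3 = (4·1.4881 − 1.4726)/3 = (4.4798)/3 = 1.49327.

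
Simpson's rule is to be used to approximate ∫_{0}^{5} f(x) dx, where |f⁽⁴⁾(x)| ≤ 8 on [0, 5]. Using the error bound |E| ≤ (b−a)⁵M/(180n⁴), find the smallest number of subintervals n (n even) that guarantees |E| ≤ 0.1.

Need 25000/(180n⁴) ≤ 0.1.
n⁴ ≥ 25000/(180·0.1) = 1388.89 ⇒ n ≥ 6.1047, so the smallest even n is 8. (n must be even for Simpson's rule.)

8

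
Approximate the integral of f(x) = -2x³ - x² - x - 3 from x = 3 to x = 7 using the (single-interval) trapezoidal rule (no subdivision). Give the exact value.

-1628

T = (b−a)/2 · [f(3) + f(7)] = 2·[(-69) + (-745)] = -1628.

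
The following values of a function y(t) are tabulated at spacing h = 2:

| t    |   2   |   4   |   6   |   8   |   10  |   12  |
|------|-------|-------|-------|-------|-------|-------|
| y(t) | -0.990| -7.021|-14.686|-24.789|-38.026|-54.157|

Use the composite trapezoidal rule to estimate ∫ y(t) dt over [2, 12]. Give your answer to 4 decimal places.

h = 2, n = 5.
(h/2)·[y₀ + 2y₁ + 2y₂ + 2y₃ + 2y₄ + y₅] = 1·(-224.191) = -224.1910.

-224.1910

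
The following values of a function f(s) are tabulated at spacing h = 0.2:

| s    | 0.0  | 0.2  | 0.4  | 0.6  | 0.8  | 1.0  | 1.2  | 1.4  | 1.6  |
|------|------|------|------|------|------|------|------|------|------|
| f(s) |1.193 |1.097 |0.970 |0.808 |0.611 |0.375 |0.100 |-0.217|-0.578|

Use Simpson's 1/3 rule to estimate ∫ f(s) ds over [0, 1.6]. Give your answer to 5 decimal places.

h = 0.2, n = 8.
(h/3)·[y₀ + 4y₁ + 2y₂ + 4y₃ + 2y₄ + 4y₅ + 2y₆ + 4y₇ + y₈] = 0.066667·(12.229) = 0.81527.

0.81527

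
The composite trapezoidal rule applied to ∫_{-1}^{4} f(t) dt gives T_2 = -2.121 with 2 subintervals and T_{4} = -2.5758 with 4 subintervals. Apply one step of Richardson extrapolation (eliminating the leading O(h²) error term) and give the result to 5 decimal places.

-2.72740

R = (4·T_{4} − T_2) / 3 = (4·(-2.5758) − (-2.121))/3 = (-8.1822)/3 = -2.72740.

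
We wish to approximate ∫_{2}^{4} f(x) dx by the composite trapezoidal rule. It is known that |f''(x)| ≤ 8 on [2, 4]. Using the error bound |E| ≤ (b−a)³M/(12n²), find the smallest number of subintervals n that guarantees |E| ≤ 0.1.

8

Need 64/(12n²) ≤ 0.1.
n² ≥ 64/(12·0.1) = 53.3333 ⇒ n ≥ 7.3030, so the smallest n is 8.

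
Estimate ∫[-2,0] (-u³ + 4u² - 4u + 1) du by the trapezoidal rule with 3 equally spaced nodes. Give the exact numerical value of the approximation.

h = (0 − (-2))/2 = 1.
Nodes u₀,…,u₂ = -2, -1, 0.
f(u) = -u³ + 4u² - 4u + 1: f₀=33, f₁=10, f₂=1.
(h/2)·[f₀ + 2f₁ + f₂] = 0.5·(54) = 27.

27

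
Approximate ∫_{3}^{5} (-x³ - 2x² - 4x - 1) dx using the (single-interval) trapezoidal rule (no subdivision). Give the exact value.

T = (b−a)/2 · [f(3) + f(5)] = 1·[(-58) + (-196)] = -254.

-254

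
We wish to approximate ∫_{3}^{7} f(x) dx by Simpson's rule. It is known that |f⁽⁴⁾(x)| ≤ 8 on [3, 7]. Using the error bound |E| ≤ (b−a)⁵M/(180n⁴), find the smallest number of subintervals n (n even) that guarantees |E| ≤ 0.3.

Need 8192/(180n⁴) ≤ 0.3.
n⁴ ≥ 8192/(180·0.3) = 151.704 ⇒ n ≥ 3.5095, so the smallest even n is 4. (n must be even for Simpson's rule.)

4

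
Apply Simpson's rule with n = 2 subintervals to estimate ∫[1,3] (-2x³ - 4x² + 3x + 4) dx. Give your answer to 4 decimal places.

-54.6667

h = (3 − 1)/2 = 1.
Nodes x₀,…,x₂ = 1, 2, 3.
f(x) = -2x³ - 4x² + 3x + 4: f₀=1, f₁=-22, f₂=-77.
(h/3)·[f₀ + 4f₁ + f₂] = 0.333333·(-164) = -54.6667.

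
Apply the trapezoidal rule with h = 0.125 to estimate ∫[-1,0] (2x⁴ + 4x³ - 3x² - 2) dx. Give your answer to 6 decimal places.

h = (0 − (-1))/8 = 0.125.
Nodes x₀,…,x₈ = -1, -0.875, -0.75, -0.625, -0.5, -0.375, -0.25, -0.125, 0.
f(x) = 2x⁴ + 4x³ - 3x² - 2: f₀=-7, f₁=-5.80419921875, f₂=-4.7421875, f₃=-3.84326171875, f₄=-3.125, f₅=-2.59326171875, f₆=-2.2421875, f₇=-2.05419921875, f₈=-2.
(h/2)·[f₀ + 2f₁ + 2f₂ + 2f₃ + 2f₄ + 2f₅ + 2f₆ + 2f₇ + f₈] = 0.0625·(-57.80859375) = -3.613037.

-3.613037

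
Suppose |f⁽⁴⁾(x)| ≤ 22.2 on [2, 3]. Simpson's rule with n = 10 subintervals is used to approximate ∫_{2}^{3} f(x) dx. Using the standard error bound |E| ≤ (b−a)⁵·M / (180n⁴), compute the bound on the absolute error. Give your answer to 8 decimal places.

|E| ≤ (1)⁵·22.2 / (180·10⁴) = 22.2/1800000 = 0.00001233.

0.00001233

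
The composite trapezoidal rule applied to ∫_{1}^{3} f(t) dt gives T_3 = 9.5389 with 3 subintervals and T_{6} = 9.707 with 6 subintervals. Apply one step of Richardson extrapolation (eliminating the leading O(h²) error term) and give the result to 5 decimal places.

R = (4·T_{6} − T_3) / 3 = (4·9.707 − 9.5389)/3 = (29.2891)/3 = 9.76303.

9.76303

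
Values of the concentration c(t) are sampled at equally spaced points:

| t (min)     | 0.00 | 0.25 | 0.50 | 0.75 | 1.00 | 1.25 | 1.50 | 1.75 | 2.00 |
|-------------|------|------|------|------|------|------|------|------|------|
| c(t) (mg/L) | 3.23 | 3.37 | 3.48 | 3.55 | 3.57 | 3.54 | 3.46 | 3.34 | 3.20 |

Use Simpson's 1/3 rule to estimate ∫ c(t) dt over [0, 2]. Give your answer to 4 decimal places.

6.8875

h = 0.25, n = 8.
(h/3)·[y₀ + 4y₁ + 2y₂ + 4y₃ + 2y₄ + 4y₅ + 2y₆ + 4y₇ + y₈] = 0.083333·(82.65) = 6.8875.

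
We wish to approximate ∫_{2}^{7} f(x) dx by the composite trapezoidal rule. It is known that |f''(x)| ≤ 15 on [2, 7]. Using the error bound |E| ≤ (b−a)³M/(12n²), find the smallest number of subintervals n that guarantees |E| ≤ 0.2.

Need 1875/(12n²) ≤ 0.2.
n² ≥ 1875/(12·0.2) = 781.25 ⇒ n ≥ 27.9508, so the smallest n is 28.

28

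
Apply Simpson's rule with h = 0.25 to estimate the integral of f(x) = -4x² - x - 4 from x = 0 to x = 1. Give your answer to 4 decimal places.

-5.8333

h = (1 − 0)/4 = 0.25.
Nodes x₀,…,x₄ = 0, 0.25, 0.5, 0.75, 1.
f(x) = -4x² - x - 4: f₀=-4, f₁=-4.5, f₂=-5.5, f₃=-7, f₄=-9.
(h/3)·[f₀ + 4f₁ + 2f₂ + 4f₃ + f₄] = 0.083333·(-70) = -5.8333.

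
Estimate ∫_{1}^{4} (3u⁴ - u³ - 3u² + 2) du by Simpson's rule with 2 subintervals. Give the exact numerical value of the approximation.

499.125

h = (4 − 1)/2 = 1.5.
Nodes u₀,…,u₂ = 1, 2.5, 4.
f(u) = 3u⁴ - u³ - 3u² + 2: f₀=1, f₁=84.8125, f₂=658.
(h/3)·[f₀ + 4f₁ + f₂] = 0.5·(998.25) = 499.125.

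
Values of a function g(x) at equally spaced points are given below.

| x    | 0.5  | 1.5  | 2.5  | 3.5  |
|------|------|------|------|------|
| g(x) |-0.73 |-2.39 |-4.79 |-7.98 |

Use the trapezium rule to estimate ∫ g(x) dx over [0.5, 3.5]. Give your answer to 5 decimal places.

-11.53500

h = 1, n = 3.
(h/2)·[y₀ + 2y₁ + 2y₂ + y₃] = 0.5·(-23.07) = -11.53500.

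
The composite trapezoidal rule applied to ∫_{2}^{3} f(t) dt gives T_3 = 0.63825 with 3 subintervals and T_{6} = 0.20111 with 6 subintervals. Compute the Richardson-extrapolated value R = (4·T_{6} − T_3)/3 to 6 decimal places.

R = (4·T_{6} − T_3) / 3 = (4·0.20111 − 0.63825)/3 = (0.16619)/3 = 0.055397.

0.055397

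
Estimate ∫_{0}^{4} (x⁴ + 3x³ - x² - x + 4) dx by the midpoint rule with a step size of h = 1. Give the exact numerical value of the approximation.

367.25

h = (4 − 0)/4 = 1.
Midpoints m₁,…,m₄ = 0.5, 1.5, 2.5, 3.5.
f(m₁)=3.6875, f(m₂)=15.4375, f(m₃)=81.1875, f(m₄)=266.9375.
h·[f(m₁) + f(m₂) + f(m₃) + f(m₄)] = 1·(367.25) = 367.25.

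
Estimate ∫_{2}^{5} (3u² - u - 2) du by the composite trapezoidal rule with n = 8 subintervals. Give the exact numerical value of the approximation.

h = (5 − 2)/8 = 0.375.
Nodes u₀,…,u₈ = 2, 2.375, 2.75, 3.125, 3.5, 3.875, 4.25, 4.625, 5.
f(u) = 3u² - u - 2: f₀=8, f₁=12.546875, f₂=17.9375, f₃=24.171875, f₄=31.25, f₅=39.171875, f₆=47.9375, f₇=57.546875, f₈=68.
(h/2)·[f₀ + 2f₁ + 2f₂ + 2f₃ + 2f₄ + 2f₅ + 2f₆ + 2f₇ + f₈] = 0.1875·(537.125) = 100.7109375.

100.7109375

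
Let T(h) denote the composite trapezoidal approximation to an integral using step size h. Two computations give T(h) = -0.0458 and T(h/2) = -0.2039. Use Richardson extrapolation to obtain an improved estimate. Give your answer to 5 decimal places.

R = (4·T(h/2) − T(h)) / 3 = (4·(-0.2039) − (-0.0458))/3 = (-0.7698)/3 = -0.25660.

-0.25660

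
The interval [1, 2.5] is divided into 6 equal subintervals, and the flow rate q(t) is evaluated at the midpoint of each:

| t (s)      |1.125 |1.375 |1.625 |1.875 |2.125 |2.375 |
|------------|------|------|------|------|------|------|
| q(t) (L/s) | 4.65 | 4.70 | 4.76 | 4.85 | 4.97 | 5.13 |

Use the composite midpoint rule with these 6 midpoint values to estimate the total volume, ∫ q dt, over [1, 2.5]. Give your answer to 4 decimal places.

7.2650

h = 0.25, n = 6.
h·[y(m₁) + y(m₂) + y(m₃) + y(m₄) + y(m₅) + y(m₆)] = 0.25·(29.06) = 7.2650.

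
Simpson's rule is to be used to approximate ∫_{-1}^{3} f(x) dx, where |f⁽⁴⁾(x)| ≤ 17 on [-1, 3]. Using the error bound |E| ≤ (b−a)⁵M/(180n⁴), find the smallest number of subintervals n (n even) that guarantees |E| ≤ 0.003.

14

Need 17408/(180n⁴) ≤ 0.003.
n⁴ ≥ 17408/(180·0.003) = 32237 ⇒ n ≥ 13.3995, so the smallest even n is 14. (n must be even for Simpson's rule.)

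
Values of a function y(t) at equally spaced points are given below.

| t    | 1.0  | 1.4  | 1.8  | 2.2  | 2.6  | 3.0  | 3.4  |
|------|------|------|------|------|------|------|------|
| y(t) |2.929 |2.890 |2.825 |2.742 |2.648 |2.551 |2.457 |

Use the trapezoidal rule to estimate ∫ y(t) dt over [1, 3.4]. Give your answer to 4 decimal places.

6.5396

h = 0.4, n = 6.
(h/2)·[y₀ + 2y₁ + 2y₂ + 2y₃ + 2y₄ + 2y₅ + y₆] = 0.2·(32.698) = 6.5396.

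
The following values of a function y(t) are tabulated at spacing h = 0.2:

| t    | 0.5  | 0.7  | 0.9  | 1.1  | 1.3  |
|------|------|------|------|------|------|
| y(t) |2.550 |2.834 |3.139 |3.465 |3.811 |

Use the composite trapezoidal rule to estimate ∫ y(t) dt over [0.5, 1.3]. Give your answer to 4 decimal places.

2.5237

h = 0.2, n = 4.
(h/2)·[y₀ + 2y₁ + 2y₂ + 2y₃ + y₄] = 0.1·(25.237) = 2.5237.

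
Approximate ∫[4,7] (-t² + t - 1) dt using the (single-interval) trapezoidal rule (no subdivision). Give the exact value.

T = (b−a)/2 · [f(4) + f(7)] = 1.5·[(-13) + (-43)] = -84.

-84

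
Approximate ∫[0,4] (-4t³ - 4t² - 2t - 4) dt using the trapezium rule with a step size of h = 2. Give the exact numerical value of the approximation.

h = (4 − 0)/2 = 2.
Nodes t₀,…,t₂ = 0, 2, 4.
f(t) = -4t³ - 4t² - 2t - 4: f₀=-4, f₁=-56, f₂=-332.
(h/2)·[f₀ + 2f₁ + f₂] = 1·(-448) = -448.

-448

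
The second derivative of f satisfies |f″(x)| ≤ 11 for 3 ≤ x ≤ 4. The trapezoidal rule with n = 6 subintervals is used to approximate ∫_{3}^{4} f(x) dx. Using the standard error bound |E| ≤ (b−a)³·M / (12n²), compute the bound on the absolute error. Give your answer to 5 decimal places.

|E| ≤ (1)³·11 / (12·6²) = 11/432 = 0.02546.

0.02546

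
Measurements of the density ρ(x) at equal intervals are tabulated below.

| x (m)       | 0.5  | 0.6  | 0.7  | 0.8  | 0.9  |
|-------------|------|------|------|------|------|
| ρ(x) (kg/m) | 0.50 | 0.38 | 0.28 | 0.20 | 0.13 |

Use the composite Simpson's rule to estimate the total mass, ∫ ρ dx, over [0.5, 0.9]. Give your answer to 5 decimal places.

h = 0.1, n = 4.
(h/3)·[y₀ + 4y₁ + 2y₂ + 4y₃ + y₄] = 0.033333·(3.51) = 0.11700.

0.11700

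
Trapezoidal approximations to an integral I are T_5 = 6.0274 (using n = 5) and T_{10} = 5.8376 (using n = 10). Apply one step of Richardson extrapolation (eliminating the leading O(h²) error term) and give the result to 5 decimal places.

R = (4·T_{10} − T_5) / 3 = (4·5.8376 − 6.0274)/3 = (17.3230)/3 = 5.77433.

5.77433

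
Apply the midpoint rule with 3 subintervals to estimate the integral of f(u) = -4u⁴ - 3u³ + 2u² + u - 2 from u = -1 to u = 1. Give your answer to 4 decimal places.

-3.8683

h = (1 − (-1))/3 = 0.666667.
Midpoints m₁,…,m₃ = -0.666667, 0, 0.666667.
f(m₁)=-1.679012, f(m₂)=-2, f(m₃)=-2.123457.
h·[f(m₁) + f(m₂) + f(m₃)] = 0.666667·(-5.802469) = -3.8683.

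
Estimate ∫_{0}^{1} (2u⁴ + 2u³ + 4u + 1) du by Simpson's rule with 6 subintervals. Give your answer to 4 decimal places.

3.9002

h = (1 − 0)/6 = 0.166667.
Nodes u₀,…,u₆ = 0, 0.166667, 0.333333, 0.5, 0.666667, 0.833333, 1.
f(u) = 2u⁴ + 2u³ + 4u + 1: f₀=1, f₁=1.677469, f₂=2.432099, f₃=3.375, f₄=4.654321, f₅=6.455247, f₆=9.
(h/3)·[f₀ + 4f₁ + 2f₂ + 4f₃ + 2f₄ + 4f₅ + f₆] = 0.055556·(70.203704) = 3.9002.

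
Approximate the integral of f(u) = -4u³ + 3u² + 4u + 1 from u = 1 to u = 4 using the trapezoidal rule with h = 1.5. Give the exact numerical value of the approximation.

h = (4 − 1)/2 = 1.5.
Nodes u₀,…,u₂ = 1, 2.5, 4.
f(u) = -4u³ + 3u² + 4u + 1: f₀=4, f₁=-32.75, f₂=-191.
(h/2)·[f₀ + 2f₁ + f₂] = 0.75·(-252.5) = -189.375.

-189.375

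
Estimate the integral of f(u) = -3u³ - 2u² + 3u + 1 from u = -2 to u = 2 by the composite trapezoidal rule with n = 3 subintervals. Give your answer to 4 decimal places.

h = (2 − (-2))/3 = 1.333333.
Nodes u₀,…,u₃ = -2, -0.666667, 0.666667, 2.
f(u) = -3u³ - 2u² + 3u + 1: f₀=11, f₁=-1, f₂=1.222222, f₃=-25.
(h/2)·[f₀ + 2f₁ + 2f₂ + f₃] = 0.666667·(-13.555556) = -9.0370.

-9.0370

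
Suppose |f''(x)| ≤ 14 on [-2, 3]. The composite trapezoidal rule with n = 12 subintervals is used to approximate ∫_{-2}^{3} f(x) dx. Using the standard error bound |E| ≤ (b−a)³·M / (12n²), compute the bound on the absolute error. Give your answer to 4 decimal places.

|E| ≤ (5)³·14 / (12·12²) = 1750/1728 = 1.0127.

1.0127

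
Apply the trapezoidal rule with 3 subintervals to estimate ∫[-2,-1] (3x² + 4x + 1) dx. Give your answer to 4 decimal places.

2.0556

h = (-1 − (-2))/3 = 0.333333.
Nodes x₀,…,x₃ = -2, -1.666667, -1.333333, -1.
f(x) = 3x² + 4x + 1: f₀=5, f₁=2.666667, f₂=1, f₃=0.
(h/2)·[f₀ + 2f₁ + 2f₂ + f₃] = 0.166667·(12.333333) = 2.0556.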